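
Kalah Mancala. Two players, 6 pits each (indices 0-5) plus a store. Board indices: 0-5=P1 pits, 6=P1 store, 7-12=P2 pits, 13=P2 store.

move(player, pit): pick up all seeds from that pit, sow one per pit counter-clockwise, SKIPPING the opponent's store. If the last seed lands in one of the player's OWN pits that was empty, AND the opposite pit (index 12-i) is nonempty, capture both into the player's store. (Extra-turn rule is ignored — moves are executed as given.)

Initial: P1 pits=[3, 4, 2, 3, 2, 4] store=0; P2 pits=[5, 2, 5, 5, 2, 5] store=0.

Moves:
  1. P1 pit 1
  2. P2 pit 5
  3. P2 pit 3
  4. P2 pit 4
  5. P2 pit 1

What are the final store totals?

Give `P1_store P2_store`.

Answer: 0 8

Derivation:
Move 1: P1 pit1 -> P1=[3,0,3,4,3,5](0) P2=[5,2,5,5,2,5](0)
Move 2: P2 pit5 -> P1=[4,1,4,5,3,5](0) P2=[5,2,5,5,2,0](1)
Move 3: P2 pit3 -> P1=[5,2,4,5,3,5](0) P2=[5,2,5,0,3,1](2)
Move 4: P2 pit4 -> P1=[6,2,4,5,3,5](0) P2=[5,2,5,0,0,2](3)
Move 5: P2 pit1 -> P1=[6,2,0,5,3,5](0) P2=[5,0,6,0,0,2](8)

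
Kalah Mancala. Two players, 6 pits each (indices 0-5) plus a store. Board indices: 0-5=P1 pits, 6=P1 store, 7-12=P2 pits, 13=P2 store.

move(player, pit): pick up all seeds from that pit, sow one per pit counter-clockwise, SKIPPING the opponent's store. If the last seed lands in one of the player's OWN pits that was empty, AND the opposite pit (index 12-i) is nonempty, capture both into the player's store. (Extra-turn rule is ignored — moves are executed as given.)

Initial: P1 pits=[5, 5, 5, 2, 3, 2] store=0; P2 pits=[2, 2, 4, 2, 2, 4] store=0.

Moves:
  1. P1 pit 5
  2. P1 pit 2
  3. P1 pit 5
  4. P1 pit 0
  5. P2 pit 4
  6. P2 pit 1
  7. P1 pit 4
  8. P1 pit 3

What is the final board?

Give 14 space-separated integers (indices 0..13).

Answer: 0 6 1 0 1 2 10 2 1 6 3 0 5 1

Derivation:
Move 1: P1 pit5 -> P1=[5,5,5,2,3,0](1) P2=[3,2,4,2,2,4](0)
Move 2: P1 pit2 -> P1=[5,5,0,3,4,1](2) P2=[4,2,4,2,2,4](0)
Move 3: P1 pit5 -> P1=[5,5,0,3,4,0](3) P2=[4,2,4,2,2,4](0)
Move 4: P1 pit0 -> P1=[0,6,1,4,5,0](8) P2=[0,2,4,2,2,4](0)
Move 5: P2 pit4 -> P1=[0,6,1,4,5,0](8) P2=[0,2,4,2,0,5](1)
Move 6: P2 pit1 -> P1=[0,6,1,4,5,0](8) P2=[0,0,5,3,0,5](1)
Move 7: P1 pit4 -> P1=[0,6,1,4,0,1](9) P2=[1,1,6,3,0,5](1)
Move 8: P1 pit3 -> P1=[0,6,1,0,1,2](10) P2=[2,1,6,3,0,5](1)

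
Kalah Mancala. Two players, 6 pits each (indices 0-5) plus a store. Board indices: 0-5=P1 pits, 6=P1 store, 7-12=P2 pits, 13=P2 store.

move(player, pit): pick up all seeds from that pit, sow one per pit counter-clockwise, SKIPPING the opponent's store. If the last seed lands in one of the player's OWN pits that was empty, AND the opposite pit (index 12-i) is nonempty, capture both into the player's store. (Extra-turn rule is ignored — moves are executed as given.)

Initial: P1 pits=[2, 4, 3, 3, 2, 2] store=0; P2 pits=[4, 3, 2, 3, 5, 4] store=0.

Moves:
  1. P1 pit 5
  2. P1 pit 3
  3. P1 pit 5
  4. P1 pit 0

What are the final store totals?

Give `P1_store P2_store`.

Move 1: P1 pit5 -> P1=[2,4,3,3,2,0](1) P2=[5,3,2,3,5,4](0)
Move 2: P1 pit3 -> P1=[2,4,3,0,3,1](2) P2=[5,3,2,3,5,4](0)
Move 3: P1 pit5 -> P1=[2,4,3,0,3,0](3) P2=[5,3,2,3,5,4](0)
Move 4: P1 pit0 -> P1=[0,5,4,0,3,0](3) P2=[5,3,2,3,5,4](0)

Answer: 3 0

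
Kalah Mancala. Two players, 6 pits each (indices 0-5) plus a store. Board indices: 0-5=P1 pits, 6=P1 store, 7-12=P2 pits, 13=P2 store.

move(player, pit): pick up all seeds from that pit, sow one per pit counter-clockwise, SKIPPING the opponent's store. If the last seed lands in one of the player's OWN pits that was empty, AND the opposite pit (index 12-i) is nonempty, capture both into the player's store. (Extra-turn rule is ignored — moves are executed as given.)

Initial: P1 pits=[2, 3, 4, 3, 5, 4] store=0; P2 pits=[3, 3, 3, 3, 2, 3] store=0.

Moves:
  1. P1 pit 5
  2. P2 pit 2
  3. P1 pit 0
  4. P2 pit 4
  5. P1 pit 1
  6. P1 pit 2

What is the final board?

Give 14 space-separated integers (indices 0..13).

Answer: 1 0 0 5 7 1 7 1 5 0 4 0 5 2

Derivation:
Move 1: P1 pit5 -> P1=[2,3,4,3,5,0](1) P2=[4,4,4,3,2,3](0)
Move 2: P2 pit2 -> P1=[2,3,4,3,5,0](1) P2=[4,4,0,4,3,4](1)
Move 3: P1 pit0 -> P1=[0,4,5,3,5,0](1) P2=[4,4,0,4,3,4](1)
Move 4: P2 pit4 -> P1=[1,4,5,3,5,0](1) P2=[4,4,0,4,0,5](2)
Move 5: P1 pit1 -> P1=[1,0,6,4,6,0](6) P2=[0,4,0,4,0,5](2)
Move 6: P1 pit2 -> P1=[1,0,0,5,7,1](7) P2=[1,5,0,4,0,5](2)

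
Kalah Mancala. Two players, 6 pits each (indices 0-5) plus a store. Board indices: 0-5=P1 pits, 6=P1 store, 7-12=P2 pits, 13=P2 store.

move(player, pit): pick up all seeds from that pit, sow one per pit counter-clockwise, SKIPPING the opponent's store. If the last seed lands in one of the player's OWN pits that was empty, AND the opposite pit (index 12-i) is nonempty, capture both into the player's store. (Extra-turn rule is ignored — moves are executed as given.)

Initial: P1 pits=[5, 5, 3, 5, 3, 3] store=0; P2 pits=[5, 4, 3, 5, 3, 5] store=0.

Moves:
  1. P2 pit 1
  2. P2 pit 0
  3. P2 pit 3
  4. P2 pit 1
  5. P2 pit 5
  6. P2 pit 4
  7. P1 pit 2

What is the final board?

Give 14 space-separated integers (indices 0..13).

Move 1: P2 pit1 -> P1=[5,5,3,5,3,3](0) P2=[5,0,4,6,4,6](0)
Move 2: P2 pit0 -> P1=[5,5,3,5,3,3](0) P2=[0,1,5,7,5,7](0)
Move 3: P2 pit3 -> P1=[6,6,4,6,3,3](0) P2=[0,1,5,0,6,8](1)
Move 4: P2 pit1 -> P1=[6,6,4,6,3,3](0) P2=[0,0,6,0,6,8](1)
Move 5: P2 pit5 -> P1=[7,7,5,7,4,0](0) P2=[0,0,6,0,6,0](7)
Move 6: P2 pit4 -> P1=[8,8,6,8,4,0](0) P2=[0,0,6,0,0,1](8)
Move 7: P1 pit2 -> P1=[8,8,0,9,5,1](1) P2=[1,1,6,0,0,1](8)

Answer: 8 8 0 9 5 1 1 1 1 6 0 0 1 8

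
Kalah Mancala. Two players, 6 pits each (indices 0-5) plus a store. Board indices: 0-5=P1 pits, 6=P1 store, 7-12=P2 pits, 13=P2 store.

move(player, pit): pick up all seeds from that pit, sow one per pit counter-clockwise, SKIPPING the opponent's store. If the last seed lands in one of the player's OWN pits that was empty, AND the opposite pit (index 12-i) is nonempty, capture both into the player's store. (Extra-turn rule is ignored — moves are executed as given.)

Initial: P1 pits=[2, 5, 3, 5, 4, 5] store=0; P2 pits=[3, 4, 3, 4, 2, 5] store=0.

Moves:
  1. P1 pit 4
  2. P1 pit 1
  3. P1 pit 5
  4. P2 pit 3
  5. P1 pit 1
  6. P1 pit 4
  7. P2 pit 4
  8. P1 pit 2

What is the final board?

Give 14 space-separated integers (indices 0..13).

Answer: 4 1 0 7 1 1 10 1 6 4 0 0 8 2

Derivation:
Move 1: P1 pit4 -> P1=[2,5,3,5,0,6](1) P2=[4,5,3,4,2,5](0)
Move 2: P1 pit1 -> P1=[2,0,4,6,1,7](2) P2=[4,5,3,4,2,5](0)
Move 3: P1 pit5 -> P1=[2,0,4,6,1,0](3) P2=[5,6,4,5,3,6](0)
Move 4: P2 pit3 -> P1=[3,1,4,6,1,0](3) P2=[5,6,4,0,4,7](1)
Move 5: P1 pit1 -> P1=[3,0,5,6,1,0](3) P2=[5,6,4,0,4,7](1)
Move 6: P1 pit4 -> P1=[3,0,5,6,0,0](9) P2=[0,6,4,0,4,7](1)
Move 7: P2 pit4 -> P1=[4,1,5,6,0,0](9) P2=[0,6,4,0,0,8](2)
Move 8: P1 pit2 -> P1=[4,1,0,7,1,1](10) P2=[1,6,4,0,0,8](2)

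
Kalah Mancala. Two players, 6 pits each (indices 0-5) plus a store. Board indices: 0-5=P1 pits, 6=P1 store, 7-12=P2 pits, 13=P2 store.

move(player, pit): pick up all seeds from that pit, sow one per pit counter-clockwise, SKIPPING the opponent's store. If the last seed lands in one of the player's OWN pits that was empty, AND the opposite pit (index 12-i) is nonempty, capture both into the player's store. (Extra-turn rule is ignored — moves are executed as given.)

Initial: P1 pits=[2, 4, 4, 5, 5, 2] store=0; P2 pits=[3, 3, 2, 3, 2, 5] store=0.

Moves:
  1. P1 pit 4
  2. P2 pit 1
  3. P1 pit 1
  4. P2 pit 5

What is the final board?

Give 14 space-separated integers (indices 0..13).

Answer: 3 1 6 7 2 4 1 4 0 4 4 3 0 1

Derivation:
Move 1: P1 pit4 -> P1=[2,4,4,5,0,3](1) P2=[4,4,3,3,2,5](0)
Move 2: P2 pit1 -> P1=[2,4,4,5,0,3](1) P2=[4,0,4,4,3,6](0)
Move 3: P1 pit1 -> P1=[2,0,5,6,1,4](1) P2=[4,0,4,4,3,6](0)
Move 4: P2 pit5 -> P1=[3,1,6,7,2,4](1) P2=[4,0,4,4,3,0](1)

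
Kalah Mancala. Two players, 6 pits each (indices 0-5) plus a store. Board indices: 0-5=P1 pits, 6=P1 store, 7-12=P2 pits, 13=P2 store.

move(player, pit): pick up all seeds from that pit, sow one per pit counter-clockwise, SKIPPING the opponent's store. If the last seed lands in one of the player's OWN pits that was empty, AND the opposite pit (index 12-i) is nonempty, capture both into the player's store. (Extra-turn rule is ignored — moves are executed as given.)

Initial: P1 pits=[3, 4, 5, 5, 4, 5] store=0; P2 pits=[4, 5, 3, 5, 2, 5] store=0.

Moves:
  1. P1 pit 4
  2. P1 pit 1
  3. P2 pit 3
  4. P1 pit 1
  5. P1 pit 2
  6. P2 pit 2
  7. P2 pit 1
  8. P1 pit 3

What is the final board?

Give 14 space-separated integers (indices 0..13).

Move 1: P1 pit4 -> P1=[3,4,5,5,0,6](1) P2=[5,6,3,5,2,5](0)
Move 2: P1 pit1 -> P1=[3,0,6,6,1,7](1) P2=[5,6,3,5,2,5](0)
Move 3: P2 pit3 -> P1=[4,1,6,6,1,7](1) P2=[5,6,3,0,3,6](1)
Move 4: P1 pit1 -> P1=[4,0,7,6,1,7](1) P2=[5,6,3,0,3,6](1)
Move 5: P1 pit2 -> P1=[4,0,0,7,2,8](2) P2=[6,7,4,0,3,6](1)
Move 6: P2 pit2 -> P1=[4,0,0,7,2,8](2) P2=[6,7,0,1,4,7](2)
Move 7: P2 pit1 -> P1=[5,1,0,7,2,8](2) P2=[6,0,1,2,5,8](3)
Move 8: P1 pit3 -> P1=[5,1,0,0,3,9](3) P2=[7,1,2,3,5,8](3)

Answer: 5 1 0 0 3 9 3 7 1 2 3 5 8 3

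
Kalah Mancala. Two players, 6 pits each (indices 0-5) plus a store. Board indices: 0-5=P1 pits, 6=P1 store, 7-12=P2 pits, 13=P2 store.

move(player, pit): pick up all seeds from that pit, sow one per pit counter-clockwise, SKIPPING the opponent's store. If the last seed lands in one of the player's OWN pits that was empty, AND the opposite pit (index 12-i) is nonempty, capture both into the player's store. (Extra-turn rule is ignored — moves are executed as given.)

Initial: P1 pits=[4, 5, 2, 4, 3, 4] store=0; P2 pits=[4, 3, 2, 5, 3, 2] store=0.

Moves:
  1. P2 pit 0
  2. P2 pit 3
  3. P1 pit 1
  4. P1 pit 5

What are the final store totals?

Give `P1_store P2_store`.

Answer: 2 1

Derivation:
Move 1: P2 pit0 -> P1=[4,5,2,4,3,4](0) P2=[0,4,3,6,4,2](0)
Move 2: P2 pit3 -> P1=[5,6,3,4,3,4](0) P2=[0,4,3,0,5,3](1)
Move 3: P1 pit1 -> P1=[5,0,4,5,4,5](1) P2=[1,4,3,0,5,3](1)
Move 4: P1 pit5 -> P1=[5,0,4,5,4,0](2) P2=[2,5,4,1,5,3](1)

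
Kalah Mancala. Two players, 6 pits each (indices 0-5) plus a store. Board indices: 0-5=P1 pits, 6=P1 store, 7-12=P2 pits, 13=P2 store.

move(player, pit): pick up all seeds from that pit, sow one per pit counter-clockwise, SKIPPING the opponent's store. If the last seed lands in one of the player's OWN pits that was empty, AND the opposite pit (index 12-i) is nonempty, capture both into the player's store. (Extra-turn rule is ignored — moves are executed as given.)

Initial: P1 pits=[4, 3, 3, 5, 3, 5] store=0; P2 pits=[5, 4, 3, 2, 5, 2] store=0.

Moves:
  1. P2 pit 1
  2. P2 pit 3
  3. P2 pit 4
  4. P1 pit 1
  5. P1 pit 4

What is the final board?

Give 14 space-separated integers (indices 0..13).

Move 1: P2 pit1 -> P1=[4,3,3,5,3,5](0) P2=[5,0,4,3,6,3](0)
Move 2: P2 pit3 -> P1=[4,3,3,5,3,5](0) P2=[5,0,4,0,7,4](1)
Move 3: P2 pit4 -> P1=[5,4,4,6,4,5](0) P2=[5,0,4,0,0,5](2)
Move 4: P1 pit1 -> P1=[5,0,5,7,5,6](0) P2=[5,0,4,0,0,5](2)
Move 5: P1 pit4 -> P1=[5,0,5,7,0,7](1) P2=[6,1,5,0,0,5](2)

Answer: 5 0 5 7 0 7 1 6 1 5 0 0 5 2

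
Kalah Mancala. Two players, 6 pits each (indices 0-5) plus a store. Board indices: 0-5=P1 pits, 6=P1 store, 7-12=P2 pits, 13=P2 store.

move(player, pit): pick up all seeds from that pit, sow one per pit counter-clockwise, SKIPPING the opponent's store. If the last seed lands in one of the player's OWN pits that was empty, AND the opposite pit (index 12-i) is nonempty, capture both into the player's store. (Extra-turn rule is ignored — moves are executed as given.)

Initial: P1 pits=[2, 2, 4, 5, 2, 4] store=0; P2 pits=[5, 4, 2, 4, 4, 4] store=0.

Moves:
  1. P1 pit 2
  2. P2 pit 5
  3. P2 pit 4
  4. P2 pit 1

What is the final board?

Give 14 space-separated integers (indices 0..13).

Move 1: P1 pit2 -> P1=[2,2,0,6,3,5](1) P2=[5,4,2,4,4,4](0)
Move 2: P2 pit5 -> P1=[3,3,1,6,3,5](1) P2=[5,4,2,4,4,0](1)
Move 3: P2 pit4 -> P1=[4,4,1,6,3,5](1) P2=[5,4,2,4,0,1](2)
Move 4: P2 pit1 -> P1=[4,4,1,6,3,5](1) P2=[5,0,3,5,1,2](2)

Answer: 4 4 1 6 3 5 1 5 0 3 5 1 2 2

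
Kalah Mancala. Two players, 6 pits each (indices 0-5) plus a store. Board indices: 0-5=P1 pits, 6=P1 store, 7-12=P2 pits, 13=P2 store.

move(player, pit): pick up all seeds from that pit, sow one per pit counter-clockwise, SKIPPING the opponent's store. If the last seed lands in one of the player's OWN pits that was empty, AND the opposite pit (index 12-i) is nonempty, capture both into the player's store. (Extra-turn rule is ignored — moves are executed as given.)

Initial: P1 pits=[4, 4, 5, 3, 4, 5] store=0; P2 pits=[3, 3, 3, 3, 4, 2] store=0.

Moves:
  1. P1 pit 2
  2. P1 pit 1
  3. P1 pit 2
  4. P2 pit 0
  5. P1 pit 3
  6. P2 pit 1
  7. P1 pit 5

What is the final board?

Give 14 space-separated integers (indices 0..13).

Move 1: P1 pit2 -> P1=[4,4,0,4,5,6](1) P2=[4,3,3,3,4,2](0)
Move 2: P1 pit1 -> P1=[4,0,1,5,6,7](1) P2=[4,3,3,3,4,2](0)
Move 3: P1 pit2 -> P1=[4,0,0,6,6,7](1) P2=[4,3,3,3,4,2](0)
Move 4: P2 pit0 -> P1=[4,0,0,6,6,7](1) P2=[0,4,4,4,5,2](0)
Move 5: P1 pit3 -> P1=[4,0,0,0,7,8](2) P2=[1,5,5,4,5,2](0)
Move 6: P2 pit1 -> P1=[4,0,0,0,7,8](2) P2=[1,0,6,5,6,3](1)
Move 7: P1 pit5 -> P1=[5,0,0,0,7,0](3) P2=[2,1,7,6,7,4](1)

Answer: 5 0 0 0 7 0 3 2 1 7 6 7 4 1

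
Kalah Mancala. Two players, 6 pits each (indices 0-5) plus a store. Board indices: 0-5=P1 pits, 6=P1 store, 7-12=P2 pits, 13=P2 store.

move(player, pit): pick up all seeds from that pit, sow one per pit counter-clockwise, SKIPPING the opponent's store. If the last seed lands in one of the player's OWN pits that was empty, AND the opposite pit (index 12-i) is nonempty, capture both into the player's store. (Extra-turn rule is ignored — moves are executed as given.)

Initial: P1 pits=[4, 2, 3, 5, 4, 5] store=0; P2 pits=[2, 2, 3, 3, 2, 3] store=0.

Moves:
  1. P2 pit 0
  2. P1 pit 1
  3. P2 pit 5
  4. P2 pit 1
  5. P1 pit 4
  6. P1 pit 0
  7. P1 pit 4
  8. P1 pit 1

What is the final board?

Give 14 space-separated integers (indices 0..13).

Move 1: P2 pit0 -> P1=[4,2,3,5,4,5](0) P2=[0,3,4,3,2,3](0)
Move 2: P1 pit1 -> P1=[4,0,4,6,4,5](0) P2=[0,3,4,3,2,3](0)
Move 3: P2 pit5 -> P1=[5,1,4,6,4,5](0) P2=[0,3,4,3,2,0](1)
Move 4: P2 pit1 -> P1=[5,1,4,6,4,5](0) P2=[0,0,5,4,3,0](1)
Move 5: P1 pit4 -> P1=[5,1,4,6,0,6](1) P2=[1,1,5,4,3,0](1)
Move 6: P1 pit0 -> P1=[0,2,5,7,1,7](1) P2=[1,1,5,4,3,0](1)
Move 7: P1 pit4 -> P1=[0,2,5,7,0,8](1) P2=[1,1,5,4,3,0](1)
Move 8: P1 pit1 -> P1=[0,0,6,8,0,8](1) P2=[1,1,5,4,3,0](1)

Answer: 0 0 6 8 0 8 1 1 1 5 4 3 0 1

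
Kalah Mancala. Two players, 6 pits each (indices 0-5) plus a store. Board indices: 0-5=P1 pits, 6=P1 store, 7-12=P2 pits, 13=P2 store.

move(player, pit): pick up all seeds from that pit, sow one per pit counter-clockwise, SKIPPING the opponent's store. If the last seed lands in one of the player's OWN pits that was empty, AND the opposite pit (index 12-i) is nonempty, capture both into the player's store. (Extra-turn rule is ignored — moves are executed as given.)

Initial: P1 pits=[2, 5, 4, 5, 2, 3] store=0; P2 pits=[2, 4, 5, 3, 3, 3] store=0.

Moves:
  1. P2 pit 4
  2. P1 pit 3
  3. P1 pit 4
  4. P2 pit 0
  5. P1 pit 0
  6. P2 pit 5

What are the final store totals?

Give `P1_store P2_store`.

Move 1: P2 pit4 -> P1=[3,5,4,5,2,3](0) P2=[2,4,5,3,0,4](1)
Move 2: P1 pit3 -> P1=[3,5,4,0,3,4](1) P2=[3,5,5,3,0,4](1)
Move 3: P1 pit4 -> P1=[3,5,4,0,0,5](2) P2=[4,5,5,3,0,4](1)
Move 4: P2 pit0 -> P1=[3,0,4,0,0,5](2) P2=[0,6,6,4,0,4](7)
Move 5: P1 pit0 -> P1=[0,1,5,0,0,5](9) P2=[0,6,0,4,0,4](7)
Move 6: P2 pit5 -> P1=[1,2,6,0,0,5](9) P2=[0,6,0,4,0,0](8)

Answer: 9 8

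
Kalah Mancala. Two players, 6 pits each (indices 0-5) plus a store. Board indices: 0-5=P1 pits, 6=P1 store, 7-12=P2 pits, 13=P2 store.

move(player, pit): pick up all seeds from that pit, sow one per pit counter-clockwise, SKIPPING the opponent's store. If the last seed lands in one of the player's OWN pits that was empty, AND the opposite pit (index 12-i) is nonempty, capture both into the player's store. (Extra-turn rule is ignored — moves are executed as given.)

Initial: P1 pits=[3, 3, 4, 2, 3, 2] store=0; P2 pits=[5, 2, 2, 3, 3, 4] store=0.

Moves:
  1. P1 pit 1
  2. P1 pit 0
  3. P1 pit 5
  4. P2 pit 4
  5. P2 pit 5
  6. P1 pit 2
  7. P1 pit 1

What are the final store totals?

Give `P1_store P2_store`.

Move 1: P1 pit1 -> P1=[3,0,5,3,4,2](0) P2=[5,2,2,3,3,4](0)
Move 2: P1 pit0 -> P1=[0,1,6,4,4,2](0) P2=[5,2,2,3,3,4](0)
Move 3: P1 pit5 -> P1=[0,1,6,4,4,0](1) P2=[6,2,2,3,3,4](0)
Move 4: P2 pit4 -> P1=[1,1,6,4,4,0](1) P2=[6,2,2,3,0,5](1)
Move 5: P2 pit5 -> P1=[2,2,7,5,4,0](1) P2=[6,2,2,3,0,0](2)
Move 6: P1 pit2 -> P1=[2,2,0,6,5,1](2) P2=[7,3,3,3,0,0](2)
Move 7: P1 pit1 -> P1=[2,0,1,7,5,1](2) P2=[7,3,3,3,0,0](2)

Answer: 2 2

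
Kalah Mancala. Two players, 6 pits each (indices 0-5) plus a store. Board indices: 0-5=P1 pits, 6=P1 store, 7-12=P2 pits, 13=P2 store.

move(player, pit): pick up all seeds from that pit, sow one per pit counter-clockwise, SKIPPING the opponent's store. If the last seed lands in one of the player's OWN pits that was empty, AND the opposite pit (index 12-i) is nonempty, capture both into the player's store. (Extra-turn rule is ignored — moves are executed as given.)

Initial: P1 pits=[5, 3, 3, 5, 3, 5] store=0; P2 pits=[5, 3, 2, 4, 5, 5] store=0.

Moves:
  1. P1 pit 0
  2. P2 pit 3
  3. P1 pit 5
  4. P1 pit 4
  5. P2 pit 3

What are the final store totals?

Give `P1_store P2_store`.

Answer: 2 1

Derivation:
Move 1: P1 pit0 -> P1=[0,4,4,6,4,6](0) P2=[5,3,2,4,5,5](0)
Move 2: P2 pit3 -> P1=[1,4,4,6,4,6](0) P2=[5,3,2,0,6,6](1)
Move 3: P1 pit5 -> P1=[1,4,4,6,4,0](1) P2=[6,4,3,1,7,6](1)
Move 4: P1 pit4 -> P1=[1,4,4,6,0,1](2) P2=[7,5,3,1,7,6](1)
Move 5: P2 pit3 -> P1=[1,4,4,6,0,1](2) P2=[7,5,3,0,8,6](1)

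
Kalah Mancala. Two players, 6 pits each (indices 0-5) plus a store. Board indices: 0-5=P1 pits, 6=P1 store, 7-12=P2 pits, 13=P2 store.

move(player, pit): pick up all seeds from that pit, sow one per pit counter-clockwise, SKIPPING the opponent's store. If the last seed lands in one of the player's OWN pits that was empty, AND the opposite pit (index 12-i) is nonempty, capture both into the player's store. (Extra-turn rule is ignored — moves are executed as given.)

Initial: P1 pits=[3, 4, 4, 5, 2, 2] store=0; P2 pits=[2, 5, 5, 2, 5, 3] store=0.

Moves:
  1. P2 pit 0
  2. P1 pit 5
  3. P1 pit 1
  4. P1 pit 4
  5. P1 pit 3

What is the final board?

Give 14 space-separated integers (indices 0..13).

Move 1: P2 pit0 -> P1=[3,4,4,5,2,2](0) P2=[0,6,6,2,5,3](0)
Move 2: P1 pit5 -> P1=[3,4,4,5,2,0](1) P2=[1,6,6,2,5,3](0)
Move 3: P1 pit1 -> P1=[3,0,5,6,3,0](3) P2=[0,6,6,2,5,3](0)
Move 4: P1 pit4 -> P1=[3,0,5,6,0,1](4) P2=[1,6,6,2,5,3](0)
Move 5: P1 pit3 -> P1=[3,0,5,0,1,2](5) P2=[2,7,7,2,5,3](0)

Answer: 3 0 5 0 1 2 5 2 7 7 2 5 3 0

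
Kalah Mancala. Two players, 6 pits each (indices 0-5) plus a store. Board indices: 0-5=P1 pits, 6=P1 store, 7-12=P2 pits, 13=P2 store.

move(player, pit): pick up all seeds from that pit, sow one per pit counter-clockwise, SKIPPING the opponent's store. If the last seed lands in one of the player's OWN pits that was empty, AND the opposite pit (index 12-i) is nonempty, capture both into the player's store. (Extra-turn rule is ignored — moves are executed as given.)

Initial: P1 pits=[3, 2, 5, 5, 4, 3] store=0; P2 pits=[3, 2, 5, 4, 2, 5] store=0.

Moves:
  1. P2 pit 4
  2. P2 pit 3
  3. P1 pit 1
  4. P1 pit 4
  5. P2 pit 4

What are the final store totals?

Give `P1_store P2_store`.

Move 1: P2 pit4 -> P1=[3,2,5,5,4,3](0) P2=[3,2,5,4,0,6](1)
Move 2: P2 pit3 -> P1=[4,2,5,5,4,3](0) P2=[3,2,5,0,1,7](2)
Move 3: P1 pit1 -> P1=[4,0,6,6,4,3](0) P2=[3,2,5,0,1,7](2)
Move 4: P1 pit4 -> P1=[4,0,6,6,0,4](1) P2=[4,3,5,0,1,7](2)
Move 5: P2 pit4 -> P1=[4,0,6,6,0,4](1) P2=[4,3,5,0,0,8](2)

Answer: 1 2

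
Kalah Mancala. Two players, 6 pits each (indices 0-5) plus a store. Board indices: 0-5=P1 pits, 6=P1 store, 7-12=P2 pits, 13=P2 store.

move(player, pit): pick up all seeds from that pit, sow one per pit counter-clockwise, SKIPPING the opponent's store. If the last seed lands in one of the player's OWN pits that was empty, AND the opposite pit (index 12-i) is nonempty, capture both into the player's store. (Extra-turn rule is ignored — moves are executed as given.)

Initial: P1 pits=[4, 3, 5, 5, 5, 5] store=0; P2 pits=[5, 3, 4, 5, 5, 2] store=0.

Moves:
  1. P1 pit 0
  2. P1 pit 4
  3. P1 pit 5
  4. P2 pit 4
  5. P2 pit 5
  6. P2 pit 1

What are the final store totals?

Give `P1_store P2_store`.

Answer: 2 3

Derivation:
Move 1: P1 pit0 -> P1=[0,4,6,6,6,5](0) P2=[5,3,4,5,5,2](0)
Move 2: P1 pit4 -> P1=[0,4,6,6,0,6](1) P2=[6,4,5,6,5,2](0)
Move 3: P1 pit5 -> P1=[0,4,6,6,0,0](2) P2=[7,5,6,7,6,2](0)
Move 4: P2 pit4 -> P1=[1,5,7,7,0,0](2) P2=[7,5,6,7,0,3](1)
Move 5: P2 pit5 -> P1=[2,6,7,7,0,0](2) P2=[7,5,6,7,0,0](2)
Move 6: P2 pit1 -> P1=[2,6,7,7,0,0](2) P2=[7,0,7,8,1,1](3)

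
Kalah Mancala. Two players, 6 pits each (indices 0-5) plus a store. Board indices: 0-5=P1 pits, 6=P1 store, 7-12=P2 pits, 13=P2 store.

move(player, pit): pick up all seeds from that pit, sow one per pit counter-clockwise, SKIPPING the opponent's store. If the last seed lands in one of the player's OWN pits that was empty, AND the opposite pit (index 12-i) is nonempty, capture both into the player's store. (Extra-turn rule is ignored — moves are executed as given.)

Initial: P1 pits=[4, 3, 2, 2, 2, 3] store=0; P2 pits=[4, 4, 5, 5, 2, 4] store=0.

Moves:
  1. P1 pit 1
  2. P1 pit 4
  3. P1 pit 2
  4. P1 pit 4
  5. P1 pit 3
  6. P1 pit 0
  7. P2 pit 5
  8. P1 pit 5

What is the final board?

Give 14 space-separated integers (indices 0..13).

Answer: 1 2 2 1 2 0 3 7 5 6 6 3 1 1

Derivation:
Move 1: P1 pit1 -> P1=[4,0,3,3,3,3](0) P2=[4,4,5,5,2,4](0)
Move 2: P1 pit4 -> P1=[4,0,3,3,0,4](1) P2=[5,4,5,5,2,4](0)
Move 3: P1 pit2 -> P1=[4,0,0,4,1,5](1) P2=[5,4,5,5,2,4](0)
Move 4: P1 pit4 -> P1=[4,0,0,4,0,6](1) P2=[5,4,5,5,2,4](0)
Move 5: P1 pit3 -> P1=[4,0,0,0,1,7](2) P2=[6,4,5,5,2,4](0)
Move 6: P1 pit0 -> P1=[0,1,1,1,2,7](2) P2=[6,4,5,5,2,4](0)
Move 7: P2 pit5 -> P1=[1,2,2,1,2,7](2) P2=[6,4,5,5,2,0](1)
Move 8: P1 pit5 -> P1=[1,2,2,1,2,0](3) P2=[7,5,6,6,3,1](1)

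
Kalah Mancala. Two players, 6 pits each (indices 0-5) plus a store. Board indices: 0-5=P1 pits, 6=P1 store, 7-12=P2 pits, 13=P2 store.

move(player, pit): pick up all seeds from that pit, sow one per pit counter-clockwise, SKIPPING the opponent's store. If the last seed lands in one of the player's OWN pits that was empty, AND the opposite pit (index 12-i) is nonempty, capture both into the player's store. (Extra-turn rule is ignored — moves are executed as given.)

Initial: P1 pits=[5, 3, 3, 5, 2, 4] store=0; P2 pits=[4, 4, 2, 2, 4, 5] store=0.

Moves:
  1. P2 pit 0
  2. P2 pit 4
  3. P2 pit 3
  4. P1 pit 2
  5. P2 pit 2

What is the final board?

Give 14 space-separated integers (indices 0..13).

Answer: 6 4 0 6 3 5 1 0 5 0 1 2 8 2

Derivation:
Move 1: P2 pit0 -> P1=[5,3,3,5,2,4](0) P2=[0,5,3,3,5,5](0)
Move 2: P2 pit4 -> P1=[6,4,4,5,2,4](0) P2=[0,5,3,3,0,6](1)
Move 3: P2 pit3 -> P1=[6,4,4,5,2,4](0) P2=[0,5,3,0,1,7](2)
Move 4: P1 pit2 -> P1=[6,4,0,6,3,5](1) P2=[0,5,3,0,1,7](2)
Move 5: P2 pit2 -> P1=[6,4,0,6,3,5](1) P2=[0,5,0,1,2,8](2)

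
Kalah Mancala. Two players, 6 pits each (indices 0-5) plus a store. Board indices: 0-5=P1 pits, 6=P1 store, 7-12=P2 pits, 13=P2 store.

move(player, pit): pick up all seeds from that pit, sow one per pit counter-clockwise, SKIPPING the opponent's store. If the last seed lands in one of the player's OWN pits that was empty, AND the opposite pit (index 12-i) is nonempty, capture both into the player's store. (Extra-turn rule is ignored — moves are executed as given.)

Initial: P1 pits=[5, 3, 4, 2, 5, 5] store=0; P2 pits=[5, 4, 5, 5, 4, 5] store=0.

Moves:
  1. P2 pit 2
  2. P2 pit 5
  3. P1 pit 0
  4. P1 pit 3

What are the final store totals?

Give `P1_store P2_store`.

Move 1: P2 pit2 -> P1=[6,3,4,2,5,5](0) P2=[5,4,0,6,5,6](1)
Move 2: P2 pit5 -> P1=[7,4,5,3,6,5](0) P2=[5,4,0,6,5,0](2)
Move 3: P1 pit0 -> P1=[0,5,6,4,7,6](1) P2=[6,4,0,6,5,0](2)
Move 4: P1 pit3 -> P1=[0,5,6,0,8,7](2) P2=[7,4,0,6,5,0](2)

Answer: 2 2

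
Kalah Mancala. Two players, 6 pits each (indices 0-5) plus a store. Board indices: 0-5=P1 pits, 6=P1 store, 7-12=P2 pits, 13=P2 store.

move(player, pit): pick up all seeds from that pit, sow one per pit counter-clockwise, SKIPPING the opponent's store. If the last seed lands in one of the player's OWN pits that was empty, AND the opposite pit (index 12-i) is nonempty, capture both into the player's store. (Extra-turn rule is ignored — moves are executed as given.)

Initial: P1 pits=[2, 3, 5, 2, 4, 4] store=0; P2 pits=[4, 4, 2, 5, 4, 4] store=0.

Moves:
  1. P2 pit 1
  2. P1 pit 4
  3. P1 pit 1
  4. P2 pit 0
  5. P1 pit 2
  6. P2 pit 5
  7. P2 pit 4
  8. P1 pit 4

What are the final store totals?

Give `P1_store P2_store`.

Answer: 5 2

Derivation:
Move 1: P2 pit1 -> P1=[2,3,5,2,4,4](0) P2=[4,0,3,6,5,5](0)
Move 2: P1 pit4 -> P1=[2,3,5,2,0,5](1) P2=[5,1,3,6,5,5](0)
Move 3: P1 pit1 -> P1=[2,0,6,3,0,5](3) P2=[5,0,3,6,5,5](0)
Move 4: P2 pit0 -> P1=[2,0,6,3,0,5](3) P2=[0,1,4,7,6,6](0)
Move 5: P1 pit2 -> P1=[2,0,0,4,1,6](4) P2=[1,2,4,7,6,6](0)
Move 6: P2 pit5 -> P1=[3,1,1,5,2,6](4) P2=[1,2,4,7,6,0](1)
Move 7: P2 pit4 -> P1=[4,2,2,6,2,6](4) P2=[1,2,4,7,0,1](2)
Move 8: P1 pit4 -> P1=[4,2,2,6,0,7](5) P2=[1,2,4,7,0,1](2)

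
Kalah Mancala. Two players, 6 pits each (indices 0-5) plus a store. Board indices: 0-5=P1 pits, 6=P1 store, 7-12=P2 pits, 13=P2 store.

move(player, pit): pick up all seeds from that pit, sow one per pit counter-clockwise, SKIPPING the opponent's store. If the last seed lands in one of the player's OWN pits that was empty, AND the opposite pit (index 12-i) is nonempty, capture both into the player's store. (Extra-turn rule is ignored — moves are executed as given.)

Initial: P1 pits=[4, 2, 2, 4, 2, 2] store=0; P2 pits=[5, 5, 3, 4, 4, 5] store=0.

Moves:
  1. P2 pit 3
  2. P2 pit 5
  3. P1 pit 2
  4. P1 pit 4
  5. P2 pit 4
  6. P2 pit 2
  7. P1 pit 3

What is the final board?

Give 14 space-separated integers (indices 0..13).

Move 1: P2 pit3 -> P1=[5,2,2,4,2,2](0) P2=[5,5,3,0,5,6](1)
Move 2: P2 pit5 -> P1=[6,3,3,5,3,2](0) P2=[5,5,3,0,5,0](2)
Move 3: P1 pit2 -> P1=[6,3,0,6,4,3](0) P2=[5,5,3,0,5,0](2)
Move 4: P1 pit4 -> P1=[6,3,0,6,0,4](1) P2=[6,6,3,0,5,0](2)
Move 5: P2 pit4 -> P1=[7,4,1,6,0,4](1) P2=[6,6,3,0,0,1](3)
Move 6: P2 pit2 -> P1=[7,4,1,6,0,4](1) P2=[6,6,0,1,1,2](3)
Move 7: P1 pit3 -> P1=[7,4,1,0,1,5](2) P2=[7,7,1,1,1,2](3)

Answer: 7 4 1 0 1 5 2 7 7 1 1 1 2 3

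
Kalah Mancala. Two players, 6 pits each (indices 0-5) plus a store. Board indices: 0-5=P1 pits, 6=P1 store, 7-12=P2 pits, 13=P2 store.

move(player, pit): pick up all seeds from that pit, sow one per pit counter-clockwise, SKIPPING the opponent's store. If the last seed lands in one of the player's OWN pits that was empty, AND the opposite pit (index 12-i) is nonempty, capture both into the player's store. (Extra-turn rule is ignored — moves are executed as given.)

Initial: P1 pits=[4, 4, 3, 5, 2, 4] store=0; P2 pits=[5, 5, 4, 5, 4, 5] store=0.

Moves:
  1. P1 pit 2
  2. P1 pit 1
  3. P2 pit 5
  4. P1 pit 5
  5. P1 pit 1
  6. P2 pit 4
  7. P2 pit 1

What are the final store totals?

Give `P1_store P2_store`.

Move 1: P1 pit2 -> P1=[4,4,0,6,3,5](0) P2=[5,5,4,5,4,5](0)
Move 2: P1 pit1 -> P1=[4,0,1,7,4,6](0) P2=[5,5,4,5,4,5](0)
Move 3: P2 pit5 -> P1=[5,1,2,8,4,6](0) P2=[5,5,4,5,4,0](1)
Move 4: P1 pit5 -> P1=[5,1,2,8,4,0](1) P2=[6,6,5,6,5,0](1)
Move 5: P1 pit1 -> P1=[5,0,3,8,4,0](1) P2=[6,6,5,6,5,0](1)
Move 6: P2 pit4 -> P1=[6,1,4,8,4,0](1) P2=[6,6,5,6,0,1](2)
Move 7: P2 pit1 -> P1=[7,1,4,8,4,0](1) P2=[6,0,6,7,1,2](3)

Answer: 1 3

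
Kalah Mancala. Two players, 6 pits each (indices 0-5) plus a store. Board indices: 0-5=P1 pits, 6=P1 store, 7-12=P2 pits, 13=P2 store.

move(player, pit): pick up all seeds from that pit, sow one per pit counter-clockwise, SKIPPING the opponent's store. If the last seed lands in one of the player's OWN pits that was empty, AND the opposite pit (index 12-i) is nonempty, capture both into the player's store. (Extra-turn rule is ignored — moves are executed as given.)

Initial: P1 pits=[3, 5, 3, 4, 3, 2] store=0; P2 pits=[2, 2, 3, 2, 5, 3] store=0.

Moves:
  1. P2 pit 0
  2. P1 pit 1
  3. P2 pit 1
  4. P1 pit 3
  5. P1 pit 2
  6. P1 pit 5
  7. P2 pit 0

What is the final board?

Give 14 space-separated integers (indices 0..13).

Answer: 3 0 0 1 6 0 4 0 3 7 4 6 3 0

Derivation:
Move 1: P2 pit0 -> P1=[3,5,3,4,3,2](0) P2=[0,3,4,2,5,3](0)
Move 2: P1 pit1 -> P1=[3,0,4,5,4,3](1) P2=[0,3,4,2,5,3](0)
Move 3: P2 pit1 -> P1=[3,0,4,5,4,3](1) P2=[0,0,5,3,6,3](0)
Move 4: P1 pit3 -> P1=[3,0,4,0,5,4](2) P2=[1,1,5,3,6,3](0)
Move 5: P1 pit2 -> P1=[3,0,0,1,6,5](3) P2=[1,1,5,3,6,3](0)
Move 6: P1 pit5 -> P1=[3,0,0,1,6,0](4) P2=[2,2,6,4,6,3](0)
Move 7: P2 pit0 -> P1=[3,0,0,1,6,0](4) P2=[0,3,7,4,6,3](0)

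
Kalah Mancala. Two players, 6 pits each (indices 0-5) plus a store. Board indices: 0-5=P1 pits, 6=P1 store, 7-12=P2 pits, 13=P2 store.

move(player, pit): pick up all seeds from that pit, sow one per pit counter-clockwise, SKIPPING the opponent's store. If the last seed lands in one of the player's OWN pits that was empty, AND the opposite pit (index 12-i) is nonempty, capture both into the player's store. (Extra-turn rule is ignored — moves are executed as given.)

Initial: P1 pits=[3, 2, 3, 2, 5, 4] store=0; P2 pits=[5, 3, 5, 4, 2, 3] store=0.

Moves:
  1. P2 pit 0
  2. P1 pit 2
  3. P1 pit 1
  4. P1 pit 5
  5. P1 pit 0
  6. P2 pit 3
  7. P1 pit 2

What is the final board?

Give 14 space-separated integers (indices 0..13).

Move 1: P2 pit0 -> P1=[3,2,3,2,5,4](0) P2=[0,4,6,5,3,4](0)
Move 2: P1 pit2 -> P1=[3,2,0,3,6,5](0) P2=[0,4,6,5,3,4](0)
Move 3: P1 pit1 -> P1=[3,0,1,4,6,5](0) P2=[0,4,6,5,3,4](0)
Move 4: P1 pit5 -> P1=[3,0,1,4,6,0](1) P2=[1,5,7,6,3,4](0)
Move 5: P1 pit0 -> P1=[0,1,2,5,6,0](1) P2=[1,5,7,6,3,4](0)
Move 6: P2 pit3 -> P1=[1,2,3,5,6,0](1) P2=[1,5,7,0,4,5](1)
Move 7: P1 pit2 -> P1=[1,2,0,6,7,0](3) P2=[0,5,7,0,4,5](1)

Answer: 1 2 0 6 7 0 3 0 5 7 0 4 5 1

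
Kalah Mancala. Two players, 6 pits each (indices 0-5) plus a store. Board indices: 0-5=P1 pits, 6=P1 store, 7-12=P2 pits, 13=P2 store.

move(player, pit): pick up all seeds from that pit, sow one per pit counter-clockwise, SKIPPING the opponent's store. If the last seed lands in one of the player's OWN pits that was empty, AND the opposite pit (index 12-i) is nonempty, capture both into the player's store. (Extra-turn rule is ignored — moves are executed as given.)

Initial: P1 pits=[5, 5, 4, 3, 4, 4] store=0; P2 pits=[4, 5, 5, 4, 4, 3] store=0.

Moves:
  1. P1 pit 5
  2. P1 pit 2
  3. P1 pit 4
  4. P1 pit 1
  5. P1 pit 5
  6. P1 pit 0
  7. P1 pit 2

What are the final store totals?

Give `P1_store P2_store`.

Answer: 13 0

Derivation:
Move 1: P1 pit5 -> P1=[5,5,4,3,4,0](1) P2=[5,6,6,4,4,3](0)
Move 2: P1 pit2 -> P1=[5,5,0,4,5,1](2) P2=[5,6,6,4,4,3](0)
Move 3: P1 pit4 -> P1=[5,5,0,4,0,2](3) P2=[6,7,7,4,4,3](0)
Move 4: P1 pit1 -> P1=[5,0,1,5,1,3](4) P2=[6,7,7,4,4,3](0)
Move 5: P1 pit5 -> P1=[5,0,1,5,1,0](5) P2=[7,8,7,4,4,3](0)
Move 6: P1 pit0 -> P1=[0,1,2,6,2,0](13) P2=[0,8,7,4,4,3](0)
Move 7: P1 pit2 -> P1=[0,1,0,7,3,0](13) P2=[0,8,7,4,4,3](0)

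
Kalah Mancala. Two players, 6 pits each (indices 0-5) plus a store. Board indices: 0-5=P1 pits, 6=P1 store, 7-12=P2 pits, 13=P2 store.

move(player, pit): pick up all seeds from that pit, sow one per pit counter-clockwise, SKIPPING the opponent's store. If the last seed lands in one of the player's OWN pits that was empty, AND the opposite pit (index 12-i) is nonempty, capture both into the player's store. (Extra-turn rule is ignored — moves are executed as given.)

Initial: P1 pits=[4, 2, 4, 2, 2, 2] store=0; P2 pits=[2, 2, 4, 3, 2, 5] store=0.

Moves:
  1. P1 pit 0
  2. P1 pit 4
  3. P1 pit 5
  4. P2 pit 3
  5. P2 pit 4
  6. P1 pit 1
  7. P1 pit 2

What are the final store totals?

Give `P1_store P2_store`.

Answer: 7 2

Derivation:
Move 1: P1 pit0 -> P1=[0,3,5,3,3,2](0) P2=[2,2,4,3,2,5](0)
Move 2: P1 pit4 -> P1=[0,3,5,3,0,3](1) P2=[3,2,4,3,2,5](0)
Move 3: P1 pit5 -> P1=[0,3,5,3,0,0](2) P2=[4,3,4,3,2,5](0)
Move 4: P2 pit3 -> P1=[0,3,5,3,0,0](2) P2=[4,3,4,0,3,6](1)
Move 5: P2 pit4 -> P1=[1,3,5,3,0,0](2) P2=[4,3,4,0,0,7](2)
Move 6: P1 pit1 -> P1=[1,0,6,4,0,0](6) P2=[4,0,4,0,0,7](2)
Move 7: P1 pit2 -> P1=[1,0,0,5,1,1](7) P2=[5,1,4,0,0,7](2)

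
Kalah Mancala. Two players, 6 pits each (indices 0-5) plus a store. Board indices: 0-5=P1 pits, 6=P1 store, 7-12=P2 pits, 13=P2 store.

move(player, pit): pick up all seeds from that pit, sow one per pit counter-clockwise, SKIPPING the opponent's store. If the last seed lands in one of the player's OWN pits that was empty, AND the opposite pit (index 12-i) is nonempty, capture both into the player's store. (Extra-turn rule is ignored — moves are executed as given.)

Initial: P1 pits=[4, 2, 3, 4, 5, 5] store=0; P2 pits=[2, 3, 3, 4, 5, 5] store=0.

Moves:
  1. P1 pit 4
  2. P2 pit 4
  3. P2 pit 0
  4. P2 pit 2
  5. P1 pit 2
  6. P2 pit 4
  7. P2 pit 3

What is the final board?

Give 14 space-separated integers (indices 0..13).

Answer: 7 4 1 5 1 7 2 0 5 0 0 1 9 3

Derivation:
Move 1: P1 pit4 -> P1=[4,2,3,4,0,6](1) P2=[3,4,4,4,5,5](0)
Move 2: P2 pit4 -> P1=[5,3,4,4,0,6](1) P2=[3,4,4,4,0,6](1)
Move 3: P2 pit0 -> P1=[5,3,4,4,0,6](1) P2=[0,5,5,5,0,6](1)
Move 4: P2 pit2 -> P1=[6,3,4,4,0,6](1) P2=[0,5,0,6,1,7](2)
Move 5: P1 pit2 -> P1=[6,3,0,5,1,7](2) P2=[0,5,0,6,1,7](2)
Move 6: P2 pit4 -> P1=[6,3,0,5,1,7](2) P2=[0,5,0,6,0,8](2)
Move 7: P2 pit3 -> P1=[7,4,1,5,1,7](2) P2=[0,5,0,0,1,9](3)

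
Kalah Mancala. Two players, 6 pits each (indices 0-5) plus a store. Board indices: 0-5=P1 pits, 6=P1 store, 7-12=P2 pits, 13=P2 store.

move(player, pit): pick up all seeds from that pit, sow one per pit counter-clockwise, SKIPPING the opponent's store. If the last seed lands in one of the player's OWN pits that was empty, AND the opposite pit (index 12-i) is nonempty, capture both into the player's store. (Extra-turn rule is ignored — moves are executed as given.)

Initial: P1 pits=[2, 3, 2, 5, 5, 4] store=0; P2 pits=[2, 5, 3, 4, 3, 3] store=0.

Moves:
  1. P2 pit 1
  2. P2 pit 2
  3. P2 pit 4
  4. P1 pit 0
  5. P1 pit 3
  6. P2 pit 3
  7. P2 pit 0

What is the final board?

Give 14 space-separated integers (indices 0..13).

Move 1: P2 pit1 -> P1=[2,3,2,5,5,4](0) P2=[2,0,4,5,4,4](1)
Move 2: P2 pit2 -> P1=[2,3,2,5,5,4](0) P2=[2,0,0,6,5,5](2)
Move 3: P2 pit4 -> P1=[3,4,3,5,5,4](0) P2=[2,0,0,6,0,6](3)
Move 4: P1 pit0 -> P1=[0,5,4,6,5,4](0) P2=[2,0,0,6,0,6](3)
Move 5: P1 pit3 -> P1=[0,5,4,0,6,5](1) P2=[3,1,1,6,0,6](3)
Move 6: P2 pit3 -> P1=[1,6,5,0,6,5](1) P2=[3,1,1,0,1,7](4)
Move 7: P2 pit0 -> P1=[1,6,0,0,6,5](1) P2=[0,2,2,0,1,7](10)

Answer: 1 6 0 0 6 5 1 0 2 2 0 1 7 10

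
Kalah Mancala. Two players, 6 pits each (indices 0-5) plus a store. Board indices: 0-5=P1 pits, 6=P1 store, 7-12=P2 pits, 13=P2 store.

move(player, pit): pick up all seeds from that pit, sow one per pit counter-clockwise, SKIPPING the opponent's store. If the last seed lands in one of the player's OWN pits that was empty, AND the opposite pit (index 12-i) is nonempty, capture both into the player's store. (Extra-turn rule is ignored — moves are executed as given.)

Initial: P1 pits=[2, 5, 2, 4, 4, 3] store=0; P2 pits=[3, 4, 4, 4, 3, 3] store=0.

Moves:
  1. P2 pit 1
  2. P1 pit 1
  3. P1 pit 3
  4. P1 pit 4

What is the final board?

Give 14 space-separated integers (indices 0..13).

Answer: 2 0 3 0 0 6 3 5 2 6 6 4 4 0

Derivation:
Move 1: P2 pit1 -> P1=[2,5,2,4,4,3](0) P2=[3,0,5,5,4,4](0)
Move 2: P1 pit1 -> P1=[2,0,3,5,5,4](1) P2=[3,0,5,5,4,4](0)
Move 3: P1 pit3 -> P1=[2,0,3,0,6,5](2) P2=[4,1,5,5,4,4](0)
Move 4: P1 pit4 -> P1=[2,0,3,0,0,6](3) P2=[5,2,6,6,4,4](0)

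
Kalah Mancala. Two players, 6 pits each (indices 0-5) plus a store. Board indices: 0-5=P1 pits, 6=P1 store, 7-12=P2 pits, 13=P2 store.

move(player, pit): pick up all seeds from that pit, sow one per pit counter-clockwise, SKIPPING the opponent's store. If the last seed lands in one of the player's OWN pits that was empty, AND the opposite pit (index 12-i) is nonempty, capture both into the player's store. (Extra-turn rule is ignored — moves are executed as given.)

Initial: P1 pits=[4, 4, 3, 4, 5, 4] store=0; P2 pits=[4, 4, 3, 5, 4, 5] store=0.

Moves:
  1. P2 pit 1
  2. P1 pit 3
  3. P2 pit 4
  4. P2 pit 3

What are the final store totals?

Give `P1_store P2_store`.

Move 1: P2 pit1 -> P1=[4,4,3,4,5,4](0) P2=[4,0,4,6,5,6](0)
Move 2: P1 pit3 -> P1=[4,4,3,0,6,5](1) P2=[5,0,4,6,5,6](0)
Move 3: P2 pit4 -> P1=[5,5,4,0,6,5](1) P2=[5,0,4,6,0,7](1)
Move 4: P2 pit3 -> P1=[6,6,5,0,6,5](1) P2=[5,0,4,0,1,8](2)

Answer: 1 2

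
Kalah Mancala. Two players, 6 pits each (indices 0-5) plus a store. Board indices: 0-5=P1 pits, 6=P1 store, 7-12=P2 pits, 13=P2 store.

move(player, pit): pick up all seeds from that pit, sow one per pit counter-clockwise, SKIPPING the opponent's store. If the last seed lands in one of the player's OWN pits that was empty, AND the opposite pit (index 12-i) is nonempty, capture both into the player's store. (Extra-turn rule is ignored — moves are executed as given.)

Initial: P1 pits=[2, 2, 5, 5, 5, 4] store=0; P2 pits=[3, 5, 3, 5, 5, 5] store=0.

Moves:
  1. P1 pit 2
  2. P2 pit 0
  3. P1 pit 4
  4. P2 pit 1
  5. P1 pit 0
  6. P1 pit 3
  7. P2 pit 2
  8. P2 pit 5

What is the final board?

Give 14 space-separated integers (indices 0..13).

Answer: 2 6 3 1 2 8 3 2 1 0 10 8 0 3

Derivation:
Move 1: P1 pit2 -> P1=[2,2,0,6,6,5](1) P2=[4,5,3,5,5,5](0)
Move 2: P2 pit0 -> P1=[2,2,0,6,6,5](1) P2=[0,6,4,6,6,5](0)
Move 3: P1 pit4 -> P1=[2,2,0,6,0,6](2) P2=[1,7,5,7,6,5](0)
Move 4: P2 pit1 -> P1=[3,3,0,6,0,6](2) P2=[1,0,6,8,7,6](1)
Move 5: P1 pit0 -> P1=[0,4,1,7,0,6](2) P2=[1,0,6,8,7,6](1)
Move 6: P1 pit3 -> P1=[0,4,1,0,1,7](3) P2=[2,1,7,9,7,6](1)
Move 7: P2 pit2 -> P1=[1,5,2,0,1,7](3) P2=[2,1,0,10,8,7](2)
Move 8: P2 pit5 -> P1=[2,6,3,1,2,8](3) P2=[2,1,0,10,8,0](3)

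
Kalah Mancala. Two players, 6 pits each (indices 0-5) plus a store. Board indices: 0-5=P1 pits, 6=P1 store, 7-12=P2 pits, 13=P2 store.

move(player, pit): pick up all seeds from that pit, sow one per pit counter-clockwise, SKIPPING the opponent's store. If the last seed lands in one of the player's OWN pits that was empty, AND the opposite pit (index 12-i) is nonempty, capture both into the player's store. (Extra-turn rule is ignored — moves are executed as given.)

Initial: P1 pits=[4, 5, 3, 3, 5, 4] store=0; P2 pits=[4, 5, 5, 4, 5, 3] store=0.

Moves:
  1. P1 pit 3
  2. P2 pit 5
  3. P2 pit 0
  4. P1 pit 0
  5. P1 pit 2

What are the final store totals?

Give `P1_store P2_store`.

Answer: 2 1

Derivation:
Move 1: P1 pit3 -> P1=[4,5,3,0,6,5](1) P2=[4,5,5,4,5,3](0)
Move 2: P2 pit5 -> P1=[5,6,3,0,6,5](1) P2=[4,5,5,4,5,0](1)
Move 3: P2 pit0 -> P1=[5,6,3,0,6,5](1) P2=[0,6,6,5,6,0](1)
Move 4: P1 pit0 -> P1=[0,7,4,1,7,6](1) P2=[0,6,6,5,6,0](1)
Move 5: P1 pit2 -> P1=[0,7,0,2,8,7](2) P2=[0,6,6,5,6,0](1)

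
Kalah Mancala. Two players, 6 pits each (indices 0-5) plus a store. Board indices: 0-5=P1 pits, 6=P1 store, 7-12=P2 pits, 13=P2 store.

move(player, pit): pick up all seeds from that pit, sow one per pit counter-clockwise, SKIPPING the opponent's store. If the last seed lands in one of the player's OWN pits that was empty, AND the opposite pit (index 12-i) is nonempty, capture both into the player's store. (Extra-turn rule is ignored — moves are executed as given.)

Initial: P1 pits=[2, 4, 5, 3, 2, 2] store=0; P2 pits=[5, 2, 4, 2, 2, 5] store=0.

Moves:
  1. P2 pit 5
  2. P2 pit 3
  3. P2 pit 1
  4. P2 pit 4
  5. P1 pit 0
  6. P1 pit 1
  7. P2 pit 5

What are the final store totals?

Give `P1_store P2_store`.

Answer: 1 14

Derivation:
Move 1: P2 pit5 -> P1=[3,5,6,4,2,2](0) P2=[5,2,4,2,2,0](1)
Move 2: P2 pit3 -> P1=[0,5,6,4,2,2](0) P2=[5,2,4,0,3,0](5)
Move 3: P2 pit1 -> P1=[0,5,0,4,2,2](0) P2=[5,0,5,0,3,0](12)
Move 4: P2 pit4 -> P1=[1,5,0,4,2,2](0) P2=[5,0,5,0,0,1](13)
Move 5: P1 pit0 -> P1=[0,6,0,4,2,2](0) P2=[5,0,5,0,0,1](13)
Move 6: P1 pit1 -> P1=[0,0,1,5,3,3](1) P2=[6,0,5,0,0,1](13)
Move 7: P2 pit5 -> P1=[0,0,1,5,3,3](1) P2=[6,0,5,0,0,0](14)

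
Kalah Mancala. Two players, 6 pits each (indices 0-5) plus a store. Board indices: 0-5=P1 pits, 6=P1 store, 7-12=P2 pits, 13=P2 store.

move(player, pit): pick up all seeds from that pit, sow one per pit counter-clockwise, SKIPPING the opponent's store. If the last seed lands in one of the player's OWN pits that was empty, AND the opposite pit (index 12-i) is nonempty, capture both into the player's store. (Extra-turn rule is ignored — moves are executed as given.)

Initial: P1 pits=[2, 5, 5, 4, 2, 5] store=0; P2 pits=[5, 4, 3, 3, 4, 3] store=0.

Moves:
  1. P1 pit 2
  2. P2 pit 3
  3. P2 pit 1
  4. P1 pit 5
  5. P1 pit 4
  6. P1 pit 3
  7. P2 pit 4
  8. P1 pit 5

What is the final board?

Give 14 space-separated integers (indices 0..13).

Answer: 3 6 1 1 2 0 5 10 2 5 2 0 6 2

Derivation:
Move 1: P1 pit2 -> P1=[2,5,0,5,3,6](1) P2=[6,4,3,3,4,3](0)
Move 2: P2 pit3 -> P1=[2,5,0,5,3,6](1) P2=[6,4,3,0,5,4](1)
Move 3: P2 pit1 -> P1=[2,5,0,5,3,6](1) P2=[6,0,4,1,6,5](1)
Move 4: P1 pit5 -> P1=[2,5,0,5,3,0](2) P2=[7,1,5,2,7,5](1)
Move 5: P1 pit4 -> P1=[2,5,0,5,0,1](3) P2=[8,1,5,2,7,5](1)
Move 6: P1 pit3 -> P1=[2,5,0,0,1,2](4) P2=[9,2,5,2,7,5](1)
Move 7: P2 pit4 -> P1=[3,6,1,1,2,2](4) P2=[9,2,5,2,0,6](2)
Move 8: P1 pit5 -> P1=[3,6,1,1,2,0](5) P2=[10,2,5,2,0,6](2)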